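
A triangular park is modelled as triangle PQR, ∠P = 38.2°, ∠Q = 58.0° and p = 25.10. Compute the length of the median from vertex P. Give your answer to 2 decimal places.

35.34

The third angle is ∠R = 180° − ∠P − ∠Q = 83.80°.
Law of sines: q = p·sin Q/sin P ≈ 34.421.
Law of sines: r = p·sin R/sin P ≈ 40.351.
Median from P: ½√(2·q² + 2·r² − p²) ≈ 35.341.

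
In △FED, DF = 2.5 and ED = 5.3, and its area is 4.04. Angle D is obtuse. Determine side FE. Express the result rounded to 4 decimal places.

From area = ½·ED·DF·sin D, we get sin D = 2·area/(ED·DF) ≈ 0.60981.
Taking the obtuse solution, ∠D ≈ 142.42°.
Law of cosines then gives FE ≈ 7.4393.

7.4393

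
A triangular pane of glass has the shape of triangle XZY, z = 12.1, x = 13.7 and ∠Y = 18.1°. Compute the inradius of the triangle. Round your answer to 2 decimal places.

By the law of cosines, y² = x² + z² − 2·x·z·cos Y = 18.966, so y ≈ 4.355.
Area = ½·x·z·sin Y ≈ 25.75.
Semiperimeter s = (13.7+12.1+4.355)/2 = 15.077.
Inradius = area/s = 25.75/15.077 ≈ 1.7079.

1.71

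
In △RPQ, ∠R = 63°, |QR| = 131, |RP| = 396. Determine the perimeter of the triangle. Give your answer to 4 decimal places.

perimeter ≈ 883.1946

By the law of cosines, |PQ|² = |QR|² + |RP|² − 2·|QR|·|RP|·cos R = 1.2687e+05, so |PQ| ≈ 356.19.
Semiperimeter s = (356.19+131+396)/2 = 441.6.
Perimeter = 356.19 + 131 + 396 = 883.19.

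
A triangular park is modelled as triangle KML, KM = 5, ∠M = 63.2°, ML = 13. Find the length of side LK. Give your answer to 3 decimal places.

By the law of cosines, LK² = KM² + ML² − 2·KM·ML·cos M = 135.39, so LK ≈ 11.636.

11.636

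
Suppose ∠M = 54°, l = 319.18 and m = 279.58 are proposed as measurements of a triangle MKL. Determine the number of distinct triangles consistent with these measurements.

l·sin M = 319.18·sin(54°) ≈ 258.2.
Since l sin M < m < l (258.2 < 279.58 < 319.18), two triangles exist.

2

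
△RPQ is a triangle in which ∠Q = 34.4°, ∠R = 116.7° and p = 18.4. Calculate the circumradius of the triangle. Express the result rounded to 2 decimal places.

The third angle is ∠P = 180° − ∠Q − ∠R = 28.90°.
Law of sines: r = p·sin R/sin P ≈ 34.013.
Law of sines: q = p·sin Q/sin P ≈ 21.51.
Circumradius = p/(2 sin P) ≈ 19.036.

19.04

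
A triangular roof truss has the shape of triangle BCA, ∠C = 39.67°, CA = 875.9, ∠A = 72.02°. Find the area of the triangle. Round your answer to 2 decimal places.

The third angle is ∠B = 180° − ∠C − ∠A = 68.31°.
Law of sines: AB = CA·sin C/sin B ≈ 601.75.
Law of sines: BC = CA·sin A/sin B ≈ 896.61.
Area = ½·CA·AB·sin A ≈ 2.5067e+05.

250666.18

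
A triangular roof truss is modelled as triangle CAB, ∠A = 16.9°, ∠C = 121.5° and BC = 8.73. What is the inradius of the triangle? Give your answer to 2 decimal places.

r ≈ 2.73

The third angle is ∠B = 180° − ∠C − ∠A = 41.60°.
Law of sines: AB = BC·sin C/sin A ≈ 25.605.
Law of sines: CA = BC·sin B/sin A ≈ 19.938.
Area = ½·BC·AB·sin B ≈ 74.205.
Semiperimeter s = (25.605+8.73+19.938)/2 = 27.137.
Inradius = area/s = 74.205/27.137 ≈ 2.7345.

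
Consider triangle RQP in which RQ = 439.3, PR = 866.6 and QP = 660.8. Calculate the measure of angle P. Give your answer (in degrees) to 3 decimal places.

By the law of cosines, cos P = (QP² + PR² − RQ²) / (2·QP·PR) ≈ 0.86848, so ∠P ≈ 29.72°.

29.718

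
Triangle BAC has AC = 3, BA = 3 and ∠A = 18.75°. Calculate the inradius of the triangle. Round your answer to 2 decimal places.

r ≈ 0.41

By the law of cosines, CB² = BA² + AC² − 2·BA·AC·cos A = 0.95526, so CB ≈ 0.97737.
Area = ½·BA·AC·sin A ≈ 1.4465.
Semiperimeter s = (3+0.97737+3)/2 = 3.4887.
Inradius = area/s = 1.4465/3.4887 ≈ 0.41462.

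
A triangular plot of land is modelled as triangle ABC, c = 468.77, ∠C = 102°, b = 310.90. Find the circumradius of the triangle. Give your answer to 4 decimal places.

R ≈ 239.6213

Law of sines: sin B = b·sin C/c ≈ 0.64873.
Since c ≥ b, only the acute value applies: ∠B ≈ 40.45°.
Then ∠A = 180° − ∠C − ∠B ≈ 37.55°.
Law of sines gives a = c·sin A/sin C ≈ 292.1.
Circumradius = c/(2 sin C) ≈ 239.62.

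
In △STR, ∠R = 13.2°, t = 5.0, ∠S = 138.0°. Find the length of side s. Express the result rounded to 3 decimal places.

6.945

The third angle is ∠T = 180° − ∠R − ∠S = 28.80°.
Law of sines: s = t·sin S/sin T ≈ 6.9447.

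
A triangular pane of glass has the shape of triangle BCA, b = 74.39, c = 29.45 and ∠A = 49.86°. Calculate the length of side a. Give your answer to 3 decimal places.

59.804

By the law of cosines, a² = b² + c² − 2·b·c·cos A = 3576.6, so a ≈ 59.804.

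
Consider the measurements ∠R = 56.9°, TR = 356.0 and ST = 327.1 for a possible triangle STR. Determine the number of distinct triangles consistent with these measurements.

TR·sin R = 356.0·sin(56.9°) ≈ 298.2.
Since TR sin R < ST < TR (298.2 < 327.1 < 356.0), two triangles exist.

2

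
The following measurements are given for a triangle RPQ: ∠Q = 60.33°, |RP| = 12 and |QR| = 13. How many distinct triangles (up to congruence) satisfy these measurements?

|QR|·sin Q = 13·sin(60.33°) ≈ 11.3.
Since |QR| sin Q < |RP| < |QR| (11.3 < 12 < 13), two triangles exist.

2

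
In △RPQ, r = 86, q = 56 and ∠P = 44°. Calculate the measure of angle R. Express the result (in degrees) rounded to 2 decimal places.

∠R ≈ 95.61°

By the law of cosines, p² = q² + r² − 2·q·r·cos P = 3603.3, so p ≈ 60.028.
Law of cosines again: cos R = (p² + q² − r²)/(2·p·q) ≈ -0.09768, so ∠R ≈ 95.61°.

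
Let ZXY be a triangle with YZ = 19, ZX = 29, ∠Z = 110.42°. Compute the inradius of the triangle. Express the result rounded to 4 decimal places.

By the law of cosines, XY² = YZ² + ZX² − 2·YZ·ZX·cos Z = 1586.5, so XY ≈ 39.831.
Area = ½·YZ·ZX·sin Z ≈ 258.19.
Semiperimeter s = (39.831+19+29)/2 = 43.915.
Inradius = area/s = 258.19/43.915 ≈ 5.8792.

5.8792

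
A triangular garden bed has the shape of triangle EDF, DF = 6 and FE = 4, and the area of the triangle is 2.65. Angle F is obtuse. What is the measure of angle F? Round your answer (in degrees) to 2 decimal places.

From area = ½·DF·FE·sin F, we get sin F = 2·area/(DF·FE) ≈ 0.22083.
Taking the obtuse solution, ∠F ≈ 167.24°.

∠F ≈ 167.24°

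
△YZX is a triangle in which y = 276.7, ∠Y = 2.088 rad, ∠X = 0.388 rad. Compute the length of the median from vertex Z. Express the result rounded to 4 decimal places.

m_Z ≈ 189.4022

The third angle is ∠Z = π − ∠X − ∠Y = 0.666 rad.
Law of sines: z = y·sin Z/sin Y ≈ 196.58.
Law of sines: x = y·sin X/sin Y ≈ 120.44.
Median from Z: ½√(2·x² + 2·y² − z²) ≈ 189.4.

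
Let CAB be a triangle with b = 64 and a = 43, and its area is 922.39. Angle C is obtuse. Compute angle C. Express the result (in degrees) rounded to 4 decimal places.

137.9066

From area = ½·a·b·sin C, we get sin C = 2·area/(a·b) ≈ 0.67034.
Taking the obtuse solution, ∠C ≈ 137.91°.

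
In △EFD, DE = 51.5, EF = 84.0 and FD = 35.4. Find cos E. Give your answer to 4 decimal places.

By the law of cosines, cos E = (DE² + EF² − FD²) / (2·DE·EF) ≈ 0.97724, so ∠E ≈ 12.25°.

cos E ≈ 0.9772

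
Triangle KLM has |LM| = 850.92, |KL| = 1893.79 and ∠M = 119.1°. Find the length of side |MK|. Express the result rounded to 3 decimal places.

1327.900

Law of sines: sin K = |LM|·sin M/|KL| ≈ 0.39260.
Since |KL| ≥ |LM|, only the acute value applies: ∠K ≈ 23.12°.
Then ∠L = 180° − ∠M − ∠K ≈ 37.78°.
Law of sines gives |MK| = |KL|·sin L/sin M ≈ 1327.9.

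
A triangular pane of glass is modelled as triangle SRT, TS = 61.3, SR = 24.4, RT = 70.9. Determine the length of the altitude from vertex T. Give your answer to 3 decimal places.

Semiperimeter s = (70.9 + 61.3 + 24.4)/2 = 78.3.
Heron's formula: area = √(78.3·7.4·17·53.9) ≈ 728.64.
The altitude from T has length 2·area/SR ≈ 59.725.

h_T ≈ 59.725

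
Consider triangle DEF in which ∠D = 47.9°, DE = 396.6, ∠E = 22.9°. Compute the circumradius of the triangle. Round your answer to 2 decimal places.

The third angle is ∠F = 180° − ∠D − ∠E = 109.20°.
Law of sines: EF = DE·sin D/sin F ≈ 311.6.
Law of sines: FD = DE·sin E/sin F ≈ 163.42.
Circumradius = DE/(2 sin F) ≈ 209.98.

R ≈ 209.98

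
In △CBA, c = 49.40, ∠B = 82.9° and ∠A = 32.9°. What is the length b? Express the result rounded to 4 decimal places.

The third angle is ∠C = 180° − ∠B − ∠A = 64.20°.
Law of sines: b = c·sin B/sin C ≈ 54.449.

54.4487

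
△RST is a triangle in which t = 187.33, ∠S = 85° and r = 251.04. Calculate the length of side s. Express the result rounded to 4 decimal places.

By the law of cosines, s² = t² + r² − 2·t·r·cos S = 89916, so s ≈ 299.86.

299.8603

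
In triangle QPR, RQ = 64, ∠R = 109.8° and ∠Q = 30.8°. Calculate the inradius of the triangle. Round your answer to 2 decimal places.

The third angle is ∠P = 180° − ∠R − ∠Q = 39.40°.
Law of sines: PR = RQ·sin Q/sin P ≈ 51.629.
Law of sines: QP = RQ·sin R/sin P ≈ 94.869.
Area = ½·RQ·PR·sin R ≈ 1554.5.
Semiperimeter s = (51.629+64+94.869)/2 = 105.25.
Inradius = area/s = 1554.5/105.25 ≈ 14.769.

14.77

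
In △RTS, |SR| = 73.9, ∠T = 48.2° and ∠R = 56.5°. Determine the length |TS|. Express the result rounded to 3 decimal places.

The third angle is ∠S = 180° − ∠R − ∠T = 75.30°.
Law of sines: |TS| = |SR|·sin R/sin T ≈ 82.664.

82.664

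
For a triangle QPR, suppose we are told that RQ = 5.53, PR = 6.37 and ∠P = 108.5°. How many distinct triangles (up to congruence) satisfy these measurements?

PR·sin P = 6.37·sin(108.5°) ≈ 6.041.
Since ∠P is not acute, a triangle exists only if RQ > PR; here RQ ≤ PR, so there is no triangle.

0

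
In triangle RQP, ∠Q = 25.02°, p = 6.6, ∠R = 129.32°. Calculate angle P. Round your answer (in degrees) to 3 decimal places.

The third angle is ∠P = 180° − ∠R − ∠Q = 25.66°.

∠P ≈ 25.660°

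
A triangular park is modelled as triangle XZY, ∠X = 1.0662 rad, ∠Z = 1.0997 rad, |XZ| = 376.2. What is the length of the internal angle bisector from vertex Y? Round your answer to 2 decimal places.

The third angle is ∠Y = π − ∠X − ∠Z = 0.9757 rad.
Law of sines: |ZY| = |XZ|·sin X/sin Y ≈ 397.68.
Law of sines: |YX| = |XZ|·sin Z/sin Y ≈ 404.81.
The bisector from Y has length 2·|ZY|·|YX|·cos(∠Y/2)/(|ZY|+|YX|) ≈ 354.41.

t_Y ≈ 354.41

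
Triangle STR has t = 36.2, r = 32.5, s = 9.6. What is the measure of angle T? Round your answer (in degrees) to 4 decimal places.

By the law of cosines, cos T = (r² + s² − t²) / (2·r·s) ≈ -0.25966, so ∠T ≈ 105.05°.

105.0501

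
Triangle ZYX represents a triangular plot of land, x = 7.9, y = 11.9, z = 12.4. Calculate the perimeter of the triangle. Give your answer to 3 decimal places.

32.200

Perimeter = 12.4 + 11.9 + 7.9 = 32.2.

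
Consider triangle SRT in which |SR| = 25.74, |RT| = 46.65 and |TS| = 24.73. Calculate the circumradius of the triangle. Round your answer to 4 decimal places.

33.0559

By the law of cosines, cos S = (|TS|² + |SR|² − |RT|²) / (2·|TS|·|SR|) ≈ -0.70859, so ∠S ≈ 135.12°.
Circumradius = |RT|/(2 sin S) ≈ 33.056.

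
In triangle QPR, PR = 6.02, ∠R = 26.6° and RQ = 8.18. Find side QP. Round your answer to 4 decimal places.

3.8846

By the law of cosines, QP² = PR² + RQ² − 2·PR·RQ·cos R = 15.09, so QP ≈ 3.8846.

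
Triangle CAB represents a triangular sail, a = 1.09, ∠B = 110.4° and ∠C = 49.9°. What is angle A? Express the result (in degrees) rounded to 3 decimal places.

The third angle is ∠A = 180° − ∠B − ∠C = 19.70°.

19.700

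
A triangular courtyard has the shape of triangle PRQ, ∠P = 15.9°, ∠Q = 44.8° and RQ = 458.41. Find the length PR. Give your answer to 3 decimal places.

1179.049

The third angle is ∠R = 180° − ∠Q − ∠P = 119.30°.
Law of sines: PR = RQ·sin Q/sin P ≈ 1179.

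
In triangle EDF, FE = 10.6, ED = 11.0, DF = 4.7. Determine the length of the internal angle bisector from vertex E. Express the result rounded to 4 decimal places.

t_E ≈ 10.5394

By the law of cosines, cos E = (FE² + ED² − DF²) / (2·FE·ED) ≈ 0.90596, so ∠E ≈ 25.05°.
The bisector from E has length 2·FE·ED·cos(∠E/2)/(FE+ED) ≈ 10.539.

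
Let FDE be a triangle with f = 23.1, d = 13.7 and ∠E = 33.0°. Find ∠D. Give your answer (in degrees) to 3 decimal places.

∠D ≈ 32.728°

By the law of cosines, e² = f² + d² − 2·f·d·cos E = 190.47, so e ≈ 13.801.
Law of cosines again: cos D = (e² + f² − d²)/(2·e·f) ≈ 0.84125, so ∠D ≈ 32.73°.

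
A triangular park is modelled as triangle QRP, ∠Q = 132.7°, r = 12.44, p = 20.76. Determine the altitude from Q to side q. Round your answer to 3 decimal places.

6.204

By the law of cosines, q² = r² + p² − 2·r·p·cos Q = 936.01, so q ≈ 30.594.
Area = ½·r·p·sin Q ≈ 94.897.
The altitude from Q has length 2·area/q ≈ 6.2036.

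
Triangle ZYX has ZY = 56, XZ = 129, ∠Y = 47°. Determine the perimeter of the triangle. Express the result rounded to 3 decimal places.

Law of sines: sin X = ZY·sin Y/XZ ≈ 0.31749.
Since XZ ≥ ZY, only the acute value applies: ∠X ≈ 18.51°.
Then ∠Z = 180° − ∠Y − ∠X ≈ 114.49°.
Law of sines gives YX = XZ·sin Z/sin Y ≈ 160.52.
Semiperimeter s = (160.52+129+56)/2 = 172.76.
Perimeter = 160.52 + 129 + 56 = 345.52.

perimeter ≈ 345.518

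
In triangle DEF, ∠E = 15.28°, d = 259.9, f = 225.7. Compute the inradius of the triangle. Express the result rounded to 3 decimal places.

By the law of cosines, e² = f² + d² − 2·f·d·cos E = 5316.9, so e ≈ 72.917.
Area = ½·f·d·sin E ≈ 7729.4.
Semiperimeter s = (259.9+72.917+225.7)/2 = 279.26.
Inradius = area/s = 7729.4/279.26 ≈ 27.678.

r ≈ 27.678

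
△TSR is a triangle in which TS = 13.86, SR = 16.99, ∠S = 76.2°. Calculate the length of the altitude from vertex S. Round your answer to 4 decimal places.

h_S ≈ 11.9142

By the law of cosines, RT² = TS² + SR² − 2·TS·SR·cos S = 368.42, so RT ≈ 19.194.
Area = ½·TS·SR·sin S ≈ 114.34.
The altitude from S has length 2·area/RT ≈ 11.914.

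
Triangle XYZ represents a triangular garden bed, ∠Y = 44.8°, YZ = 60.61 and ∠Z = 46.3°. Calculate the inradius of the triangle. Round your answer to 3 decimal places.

The third angle is ∠X = 180° − ∠Y − ∠Z = 88.90°.
Law of sines: ZX = YZ·sin Y/sin X ≈ 42.716.
Law of sines: XY = YZ·sin Z/sin X ≈ 43.827.
Area = ½·YZ·ZX·sin Z ≈ 935.88.
Semiperimeter s = (60.61+42.716+43.827)/2 = 73.576.
Inradius = area/s = 935.88/73.576 ≈ 12.72.

r ≈ 12.720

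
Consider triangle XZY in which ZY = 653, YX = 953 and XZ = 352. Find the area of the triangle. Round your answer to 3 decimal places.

Semiperimeter s = (653 + 953 + 352)/2 = 979.
Heron's formula: area = √(979·326·26·627) ≈ 72131.

area ≈ 72130.774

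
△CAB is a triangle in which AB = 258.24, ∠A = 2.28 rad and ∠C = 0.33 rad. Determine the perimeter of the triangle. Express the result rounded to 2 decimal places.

perimeter ≈ 1266.99

The third angle is ∠B = π − ∠C − ∠A = 0.532 rad.
Law of sines: BC = AB·sin A/sin C ≈ 604.78.
Law of sines: CA = AB·sin B/sin C ≈ 403.97.
Semiperimeter s = (258.24+604.78+403.97)/2 = 633.49.
Perimeter = 258.24 + 604.78 + 403.97 = 1267.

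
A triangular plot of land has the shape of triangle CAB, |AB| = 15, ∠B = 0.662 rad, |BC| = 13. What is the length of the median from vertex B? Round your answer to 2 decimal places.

m_B ≈ 13.24

By the law of cosines, |CA|² = |AB|² + |BC|² − 2·|AB|·|BC|·cos B = 86.382, so |CA| ≈ 9.2942.
Median from B: ½√(2·|AB|² + 2·|BC|² − |CA|²) ≈ 13.244.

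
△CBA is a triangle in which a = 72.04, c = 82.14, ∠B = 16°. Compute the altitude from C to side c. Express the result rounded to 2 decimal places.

19.86

By the law of cosines, b² = a² + c² − 2·a·c·cos B = 560.47, so b ≈ 23.674.
Area = ½·a·c·sin B ≈ 815.52.
The altitude from C has length 2·area/c ≈ 19.857.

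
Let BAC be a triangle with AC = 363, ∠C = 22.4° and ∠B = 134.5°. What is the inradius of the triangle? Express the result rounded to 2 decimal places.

36.51

The third angle is ∠A = 180° − ∠C − ∠B = 23.10°.
Law of sines: CB = AC·sin A/sin B ≈ 199.68.
Law of sines: BA = AC·sin C/sin B ≈ 193.94.
Area = ½·AC·CB·sin C ≈ 13810.
Semiperimeter s = (363+199.68+193.94)/2 = 378.31.
Inradius = area/s = 13810/378.31 ≈ 36.506.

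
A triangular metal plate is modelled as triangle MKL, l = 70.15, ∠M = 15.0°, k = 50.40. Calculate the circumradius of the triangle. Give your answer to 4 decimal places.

By the law of cosines, m² = k² + l² − 2·k·l·cos M = 631.01, so m ≈ 25.12.
Area = ½·k·l·sin M ≈ 457.54.
Circumradius = m/(2 sin M) ≈ 48.528.

R ≈ 48.5278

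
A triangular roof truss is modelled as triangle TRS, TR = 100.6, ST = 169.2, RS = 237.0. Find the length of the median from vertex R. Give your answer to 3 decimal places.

m_R ≈ 161.206

Median from R: ½√(2·TR² + 2·RS² − ST²) ≈ 161.21.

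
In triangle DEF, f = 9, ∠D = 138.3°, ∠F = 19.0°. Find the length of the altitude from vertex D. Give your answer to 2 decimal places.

The third angle is ∠E = 180° − ∠F − ∠D = 22.70°.
Law of sines: d = f·sin D/sin F ≈ 18.39.
Law of sines: e = f·sin E/sin F ≈ 10.668.
Area = ½·f·d·sin E ≈ 31.935.
The altitude from D has length 2·area/d ≈ 3.4732.

3.47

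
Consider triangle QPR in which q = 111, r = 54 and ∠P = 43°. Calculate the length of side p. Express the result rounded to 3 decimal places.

80.433

By the law of cosines, p² = r² + q² − 2·r·q·cos P = 6469.5, so p ≈ 80.433.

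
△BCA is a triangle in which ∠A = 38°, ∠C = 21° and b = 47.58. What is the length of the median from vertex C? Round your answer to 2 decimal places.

m_C ≈ 40.21

The third angle is ∠B = 180° − ∠C − ∠A = 121.00°.
Law of sines: c = b·sin C/sin B ≈ 19.892.
Law of sines: a = b·sin A/sin B ≈ 34.174.
Median from C: ½√(2·a² + 2·b² − c²) ≈ 40.211.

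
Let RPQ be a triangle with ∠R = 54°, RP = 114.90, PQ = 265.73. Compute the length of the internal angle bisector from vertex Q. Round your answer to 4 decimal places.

t_Q ≈ 284.2923

Law of sines: sin Q = RP·sin R/PQ ≈ 0.34981.
Since PQ ≥ RP, only the acute value applies: ∠Q ≈ 20.48°.
Then ∠P = 180° − ∠R − ∠Q ≈ 105.52°.
Law of sines gives QR = PQ·sin P/sin R ≈ 316.48.
The bisector from Q has length 2·PQ·QR·cos(∠Q/2)/(PQ+QR) ≈ 284.29.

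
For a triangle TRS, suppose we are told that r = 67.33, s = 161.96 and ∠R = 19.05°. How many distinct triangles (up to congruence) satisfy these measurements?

s·sin R = 161.96·sin(19.05°) ≈ 52.86.
Since s sin R < r < s (52.86 < 67.33 < 161.96), two triangles exist.

2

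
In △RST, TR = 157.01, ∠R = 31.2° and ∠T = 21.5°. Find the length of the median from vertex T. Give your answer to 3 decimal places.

The third angle is ∠S = 180° − ∠T − ∠R = 127.30°.
Law of sines: ST = TR·sin R/sin S ≈ 102.25.
Law of sines: RS = TR·sin T/sin S ≈ 72.34.
Median from T: ½√(2·ST² + 2·TR² − RS²) ≈ 127.46.

m_T ≈ 127.456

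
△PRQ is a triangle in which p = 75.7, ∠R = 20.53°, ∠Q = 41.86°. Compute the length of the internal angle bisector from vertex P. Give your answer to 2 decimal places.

20.34

The third angle is ∠P = 180° − ∠R − ∠Q = 117.61°.
Law of sines: r = p·sin R/sin P ≈ 29.96.
Law of sines: q = p·sin Q/sin P ≈ 57.007.
The bisector from P has length 2·r·q·cos(∠P/2)/(r+q) ≈ 20.344.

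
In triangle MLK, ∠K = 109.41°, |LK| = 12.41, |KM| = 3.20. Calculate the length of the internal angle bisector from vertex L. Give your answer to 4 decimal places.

By the law of cosines, |ML|² = |LK|² + |KM|² − 2·|LK|·|KM|·cos K = 190.64, so |ML| ≈ 13.807.
Law of cosines again: cos L = (|ML|² + |LK|² − |KM|²)/(2·|ML|·|LK|) ≈ 0.97582, so ∠L ≈ 12.63°.
The bisector from L has length 2·|ML|·|LK|·cos(∠L/2)/(|ML|+|LK|) ≈ 12.992.

12.9922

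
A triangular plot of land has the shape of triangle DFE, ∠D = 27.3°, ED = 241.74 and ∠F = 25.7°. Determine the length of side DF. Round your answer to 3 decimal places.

The third angle is ∠E = 180° − ∠D − ∠F = 127.00°.
Law of sines: DF = ED·sin E/sin F ≈ 445.19.

445.193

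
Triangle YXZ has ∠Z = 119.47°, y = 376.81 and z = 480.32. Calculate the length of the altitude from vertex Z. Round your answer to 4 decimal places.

113.0074

Law of sines: sin Y = y·sin Z/z ≈ 0.68299.
Since z ≥ y, only the acute value applies: ∠Y ≈ 43.08°.
Then ∠X = 180° − ∠Z − ∠Y ≈ 17.45°.
Law of sines gives x = z·sin X/sin Z ≈ 165.46.
Area = ½·z·y·sin X ≈ 27140.
The altitude from Z has length 2·area/z ≈ 113.01.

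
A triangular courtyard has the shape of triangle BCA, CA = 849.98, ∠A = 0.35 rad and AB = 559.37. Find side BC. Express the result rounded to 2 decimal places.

376.97

By the law of cosines, BC² = CA² + AB² − 2·CA·AB·cos A = 1.4211e+05, so BC ≈ 376.97.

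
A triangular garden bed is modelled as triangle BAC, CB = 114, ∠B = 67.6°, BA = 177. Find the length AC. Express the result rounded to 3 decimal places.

By the law of cosines, AC² = CB² + BA² − 2·CB·BA·cos B = 28947, so AC ≈ 170.14.

170.137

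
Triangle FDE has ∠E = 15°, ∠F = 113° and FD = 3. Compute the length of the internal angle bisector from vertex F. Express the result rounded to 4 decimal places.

t_F ≈ 2.4929

The third angle is ∠D = 180° − ∠E − ∠F = 52.00°.
Law of sines: DE = FD·sin F/sin E ≈ 10.67.
Law of sines: EF = FD·sin D/sin E ≈ 9.1339.
The bisector from F has length 2·EF·FD·cos(∠F/2)/(EF+FD) ≈ 2.4929.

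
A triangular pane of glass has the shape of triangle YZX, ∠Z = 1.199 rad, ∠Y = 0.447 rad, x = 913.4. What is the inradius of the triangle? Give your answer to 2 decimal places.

The third angle is ∠X = π − ∠Y − ∠Z = 1.496 rad.
Law of sines: y = x·sin Y/sin X ≈ 395.95.
Law of sines: z = x·sin Z/sin X ≈ 853.41.
Area = ½·x·y·sin Z ≈ 1.6847e+05.
Semiperimeter s = (395.95+853.41+913.4)/2 = 1081.4.
Inradius = area/s = 1.6847e+05/1081.4 ≈ 155.8.

r ≈ 155.80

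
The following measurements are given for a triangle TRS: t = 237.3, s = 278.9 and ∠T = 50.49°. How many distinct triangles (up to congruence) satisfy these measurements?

s·sin T = 278.9·sin(50.49°) ≈ 215.2.
Since s sin T < t < s (215.2 < 237.3 < 278.9), two triangles exist.

2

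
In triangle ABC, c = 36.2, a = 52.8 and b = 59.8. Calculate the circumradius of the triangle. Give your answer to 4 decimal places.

By the law of cosines, cos A = (b² + c² − a²) / (2·b·c) ≈ 0.48473, so ∠A ≈ 61.01°.
Circumradius = a/(2 sin A) ≈ 30.183.

R ≈ 30.1830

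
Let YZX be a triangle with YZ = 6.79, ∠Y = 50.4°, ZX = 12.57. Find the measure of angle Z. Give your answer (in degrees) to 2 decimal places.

Law of sines: sin X = YZ·sin Y/ZX ≈ 0.41621.
Since ZX ≥ YZ, only the acute value applies: ∠X ≈ 24.60°.
Then ∠Z = 180° − ∠Y − ∠X ≈ 105.00°.

105.00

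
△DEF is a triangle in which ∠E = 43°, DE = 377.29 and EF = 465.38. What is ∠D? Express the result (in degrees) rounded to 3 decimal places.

By the law of cosines, FD² = DE² + EF² − 2·DE·EF·cos E = 1.021e+05, so FD ≈ 319.53.
Law of cosines again: cos D = (FD² + DE² − EF²)/(2·FD·DE) ≈ 0.11558, so ∠D ≈ 83.36°.

∠D ≈ 83.363°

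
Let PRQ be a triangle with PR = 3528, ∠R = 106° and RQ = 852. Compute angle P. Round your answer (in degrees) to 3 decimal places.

∠P ≈ 12.279°

By the law of cosines, QP² = PR² + RQ² − 2·PR·RQ·cos R = 1.483e+07, so QP ≈ 3850.9.
Law of cosines again: cos P = (QP² + PR² − RQ²)/(2·QP·PR) ≈ 0.97712, so ∠P ≈ 12.28°.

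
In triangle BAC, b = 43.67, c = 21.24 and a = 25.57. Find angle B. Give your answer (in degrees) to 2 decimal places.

By the law of cosines, cos B = (a² + c² − b²) / (2·a·c) ≈ -0.73844, so ∠B ≈ 137.60°.

∠B ≈ 137.60°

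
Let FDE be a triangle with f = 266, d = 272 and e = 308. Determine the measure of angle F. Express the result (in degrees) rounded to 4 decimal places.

∠F ≈ 54.1658°

By the law of cosines, cos F = (d² + e² − f²) / (2·d·e) ≈ 0.58544, so ∠F ≈ 54.17°.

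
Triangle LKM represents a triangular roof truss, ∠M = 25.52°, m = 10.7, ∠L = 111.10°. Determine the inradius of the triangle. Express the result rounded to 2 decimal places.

The third angle is ∠K = 180° − ∠M − ∠L = 43.38°.
Law of sines: l = m·sin L/sin M ≈ 23.171.
Law of sines: k = m·sin K/sin M ≈ 17.058.
Area = ½·m·l·sin K ≈ 85.143.
Semiperimeter s = (23.171+17.058+10.7)/2 = 25.465.
Inradius = area/s = 85.143/25.465 ≈ 3.3436.

r ≈ 3.34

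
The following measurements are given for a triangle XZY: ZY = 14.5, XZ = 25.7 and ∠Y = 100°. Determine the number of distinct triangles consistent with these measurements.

1

ZY·sin Y = 14.5·sin(100°) ≈ 14.28.
Since ∠Y is not acute, a triangle exists only if XZ > ZY; here XZ > ZY, so there is exactly one triangle.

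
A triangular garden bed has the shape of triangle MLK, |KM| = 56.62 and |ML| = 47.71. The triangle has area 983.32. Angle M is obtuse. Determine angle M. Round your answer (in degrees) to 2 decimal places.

∠M ≈ 133.28°

From area = ½·|KM|·|ML|·sin M, we get sin M = 2·area/(|KM|·|ML|) ≈ 0.72802.
Taking the obtuse solution, ∠M ≈ 133.28°.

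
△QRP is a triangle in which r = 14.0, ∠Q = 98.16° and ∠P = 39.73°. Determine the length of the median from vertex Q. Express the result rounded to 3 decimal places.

The third angle is ∠R = 180° − ∠P − ∠Q = 42.11°.
Law of sines: q = r·sin Q/sin R ≈ 20.667.
Law of sines: p = r·sin P/sin R ≈ 13.345.
Median from Q: ½√(2·r² + 2·p² − q²) ≈ 8.9589.

8.959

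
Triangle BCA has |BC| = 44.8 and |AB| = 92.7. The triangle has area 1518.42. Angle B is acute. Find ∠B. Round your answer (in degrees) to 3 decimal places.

46.991

From area = ½·|AB|·|BC|·sin B, we get sin B = 2·area/(|AB|·|BC|) ≈ 0.73125.
Taking the acute solution, ∠B ≈ 46.99°.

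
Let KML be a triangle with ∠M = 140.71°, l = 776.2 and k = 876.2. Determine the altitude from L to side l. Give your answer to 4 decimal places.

h_L ≈ 554.8500

By the law of cosines, m² = l² + k² − 2·l·k·cos M = 2.423e+06, so m ≈ 1556.6.
Area = ½·l·k·sin M ≈ 2.1534e+05.
The altitude from L has length 2·area/l ≈ 554.85.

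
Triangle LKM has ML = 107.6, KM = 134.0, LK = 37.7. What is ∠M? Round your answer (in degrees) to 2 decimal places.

By the law of cosines, cos M = (KM² + ML² − LK²) / (2·KM·ML) ≈ 0.97488, so ∠M ≈ 12.87°.

∠M ≈ 12.87°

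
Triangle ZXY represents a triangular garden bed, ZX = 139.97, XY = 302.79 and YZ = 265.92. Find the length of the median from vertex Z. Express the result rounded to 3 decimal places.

149.104

Median from Z: ½√(2·YZ² + 2·ZX² − XY²) ≈ 149.1.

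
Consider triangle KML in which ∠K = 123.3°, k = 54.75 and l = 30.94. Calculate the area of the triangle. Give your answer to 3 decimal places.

Law of sines: sin L = l·sin K/k ≈ 0.47233.
Since k ≥ l, only the acute value applies: ∠L ≈ 28.19°.
Then ∠M = 180° − ∠K − ∠L ≈ 28.51°.
Law of sines gives m = k·sin M/sin K ≈ 31.271.
Area = ½·k·l·sin M ≈ 404.33.

area ≈ 404.334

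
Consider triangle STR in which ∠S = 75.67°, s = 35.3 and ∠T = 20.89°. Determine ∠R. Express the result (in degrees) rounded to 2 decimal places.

The third angle is ∠R = 180° − ∠S − ∠T = 83.44°.

83.44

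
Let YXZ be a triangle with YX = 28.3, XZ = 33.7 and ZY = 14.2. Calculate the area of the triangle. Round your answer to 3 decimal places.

area ≈ 198.153

Semiperimeter s = (33.7 + 14.2 + 28.3)/2 = 38.1.
Heron's formula: area = √(38.1·4.4·23.9·9.8) ≈ 198.15.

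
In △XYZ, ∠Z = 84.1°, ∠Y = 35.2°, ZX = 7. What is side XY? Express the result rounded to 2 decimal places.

12.08

The third angle is ∠X = 180° − ∠Y − ∠Z = 60.70°.
Law of sines: XY = ZX·sin Z/sin Y ≈ 12.079.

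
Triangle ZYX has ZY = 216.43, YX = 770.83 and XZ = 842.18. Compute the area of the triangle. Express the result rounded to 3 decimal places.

Semiperimeter s = (770.83 + 842.18 + 216.43)/2 = 914.72.
Heron's formula: area = √(914.72·143.89·72.54·698.29) ≈ 81652.

81651.860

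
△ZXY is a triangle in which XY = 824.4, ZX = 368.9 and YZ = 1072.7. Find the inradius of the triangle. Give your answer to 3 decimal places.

r ≈ 112.025

Semiperimeter s = (824.4 + 1072.7 + 368.9)/2 = 1133.
Heron's formula: area = √(1133·308.6·60.3·764.1) ≈ 1.2692e+05.
Inradius = area/s = 1.2692e+05/1133 ≈ 112.03.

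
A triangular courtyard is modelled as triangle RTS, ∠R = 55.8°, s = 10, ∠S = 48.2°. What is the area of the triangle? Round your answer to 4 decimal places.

53.8255

The third angle is ∠T = 180° − ∠S − ∠R = 76.00°.
Law of sines: r = s·sin R/sin S ≈ 11.095.
Law of sines: t = s·sin T/sin S ≈ 13.016.
Area = ½·s·r·sin T ≈ 53.826.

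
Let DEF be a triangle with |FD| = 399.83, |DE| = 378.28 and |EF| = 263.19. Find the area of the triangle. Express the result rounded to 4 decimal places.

Semiperimeter s = (263.19 + 399.83 + 378.28)/2 = 520.65.
Heron's formula: area = √(520.65·257.46·120.82·142.37) ≈ 48018.

48018.2664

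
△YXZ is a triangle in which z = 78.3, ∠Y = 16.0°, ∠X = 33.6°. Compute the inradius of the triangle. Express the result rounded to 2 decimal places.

The third angle is ∠Z = 180° − ∠Y − ∠X = 130.40°.
Law of sines: y = z·sin Y/sin Z ≈ 28.341.
Law of sines: x = z·sin X/sin Z ≈ 56.899.
Area = ½·z·y·sin X ≈ 614.01.
Semiperimeter s = (28.341+56.899+78.3)/2 = 81.77.
Inradius = area/s = 614.01/81.77 ≈ 7.509.

r ≈ 7.51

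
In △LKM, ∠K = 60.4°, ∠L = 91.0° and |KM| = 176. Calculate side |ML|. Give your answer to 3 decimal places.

153.054

The third angle is ∠M = 180° − ∠L − ∠K = 28.60°.
Law of sines: |ML| = |KM|·sin K/sin L ≈ 153.05.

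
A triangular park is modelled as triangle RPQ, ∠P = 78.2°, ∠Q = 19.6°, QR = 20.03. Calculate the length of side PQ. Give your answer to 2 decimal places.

20.27

The third angle is ∠R = 180° − ∠P − ∠Q = 82.20°.
Law of sines: PQ = QR·sin R/sin P ≈ 20.273.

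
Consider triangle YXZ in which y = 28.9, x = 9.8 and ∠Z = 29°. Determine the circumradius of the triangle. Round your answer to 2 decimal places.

R ≈ 21.53

By the law of cosines, z² = y² + x² − 2·y·x·cos Z = 435.83, so z ≈ 20.877.
Area = ½·y·x·sin Z ≈ 68.654.
Circumradius = z/(2 sin Z) ≈ 21.531.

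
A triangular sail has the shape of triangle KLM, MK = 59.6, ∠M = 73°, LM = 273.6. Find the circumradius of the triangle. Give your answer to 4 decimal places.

137.2149

By the law of cosines, KL² = LM² + MK² − 2·LM·MK·cos M = 68874, so KL ≈ 262.44.
Area = ½·LM·MK·sin M ≈ 7797.
Circumradius = KL/(2 sin M) ≈ 137.21.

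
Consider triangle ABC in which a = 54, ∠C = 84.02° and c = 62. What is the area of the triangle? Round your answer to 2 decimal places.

982.93

Law of sines: sin A = a·sin C/c ≈ 0.86623.
Since c ≥ a, only the acute value applies: ∠A ≈ 60.02°.
Then ∠B = 180° − ∠C − ∠A ≈ 35.96°.
Law of sines gives b = c·sin B/sin C ≈ 36.604.
Area = ½·c·a·sin B ≈ 982.93.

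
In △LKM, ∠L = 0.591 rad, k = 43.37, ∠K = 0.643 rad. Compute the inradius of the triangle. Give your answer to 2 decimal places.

10.86

The third angle is ∠M = π − ∠L − ∠K = 1.908 rad.
Law of sines: l = k·sin L/sin K ≈ 40.303.
Law of sines: m = k·sin M/sin K ≈ 68.268.
Area = ½·k·l·sin M ≈ 824.86.
Semiperimeter s = (40.303+43.37+68.268)/2 = 75.97.
Inradius = area/s = 824.86/75.97 ≈ 10.858.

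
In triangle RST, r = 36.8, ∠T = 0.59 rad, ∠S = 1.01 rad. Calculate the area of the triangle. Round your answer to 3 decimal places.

area ≈ 319.157

The third angle is ∠R = π − ∠S − ∠T = 1.542 rad.
Law of sines: s = r·sin S/sin R ≈ 31.177.
Law of sines: t = r·sin T/sin R ≈ 20.483.
Area = ½·r·s·sin T ≈ 319.16.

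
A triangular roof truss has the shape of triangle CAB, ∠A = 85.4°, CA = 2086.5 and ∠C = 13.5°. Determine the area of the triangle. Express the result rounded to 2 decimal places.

area ≈ 512686.12

The third angle is ∠B = 180° − ∠C − ∠A = 81.10°.
Law of sines: AB = CA·sin C/sin B ≈ 493.02.
Law of sines: BC = CA·sin A/sin B ≈ 2105.1.
Area = ½·CA·AB·sin A ≈ 5.1269e+05.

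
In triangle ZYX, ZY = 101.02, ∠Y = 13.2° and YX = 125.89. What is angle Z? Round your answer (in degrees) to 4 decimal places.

By the law of cosines, XZ² = ZY² + YX² − 2·ZY·YX·cos Y = 1290.5, so XZ ≈ 35.924.
Law of cosines again: cos Z = (XZ² + ZY² − YX²)/(2·XZ·ZY) ≈ -0.59971, so ∠Z ≈ 126.85°.

∠Z ≈ 126.8489°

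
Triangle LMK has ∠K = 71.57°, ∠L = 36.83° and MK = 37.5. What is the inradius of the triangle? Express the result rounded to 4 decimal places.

The third angle is ∠M = 180° − ∠K − ∠L = 71.60°.
Law of sines: KL = MK·sin M/sin L ≈ 59.36.
Law of sines: LM = MK·sin K/sin L ≈ 59.35.
Area = ½·MK·KL·sin K ≈ 1055.9.
Semiperimeter s = (37.5+59.36+59.35)/2 = 78.105.
Inradius = area/s = 1055.9/78.105 ≈ 13.519.

r ≈ 13.5192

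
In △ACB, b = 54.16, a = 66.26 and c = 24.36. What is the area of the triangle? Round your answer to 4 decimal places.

Semiperimeter s = (66.26 + 24.36 + 54.16)/2 = 72.39.
Heron's formula: area = √(72.39·6.13·48.03·18.23) ≈ 623.33.

623.3316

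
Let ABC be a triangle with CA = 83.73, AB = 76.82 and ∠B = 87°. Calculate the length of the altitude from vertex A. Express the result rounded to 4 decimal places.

Law of sines: sin C = AB·sin B/CA ≈ 0.91622.
Since CA ≥ AB, only the acute value applies: ∠C ≈ 66.38°.
Then ∠A = 180° − ∠B − ∠C ≈ 26.62°.
Law of sines gives BC = CA·sin A/sin B ≈ 37.57.
Area = ½·CA·AB·sin A ≈ 1441.1.
The altitude from A has length 2·area/BC ≈ 76.715.

76.7147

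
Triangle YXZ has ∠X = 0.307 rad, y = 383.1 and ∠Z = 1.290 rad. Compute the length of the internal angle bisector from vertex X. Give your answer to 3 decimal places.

The third angle is ∠Y = π − ∠X − ∠Z = 1.545 rad.
Law of sines: x = y·sin X/sin Y ≈ 115.81.
Law of sines: z = y·sin Z/sin Y ≈ 368.22.
The bisector from X has length 2·z·y·cos(∠X/2)/(z+y) ≈ 371.1.

t_X ≈ 371.099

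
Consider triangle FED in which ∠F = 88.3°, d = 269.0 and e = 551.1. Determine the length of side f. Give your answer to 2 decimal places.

606.03

By the law of cosines, f² = e² + d² − 2·e·d·cos F = 3.6728e+05, so f ≈ 606.03.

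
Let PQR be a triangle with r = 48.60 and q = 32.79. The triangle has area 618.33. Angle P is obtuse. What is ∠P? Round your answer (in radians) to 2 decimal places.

2.25

From area = ½·q·r·sin P, we get sin P = 2·area/(q·r) ≈ 0.77602.
Taking the obtuse solution, ∠P ≈ 2.2533 rad.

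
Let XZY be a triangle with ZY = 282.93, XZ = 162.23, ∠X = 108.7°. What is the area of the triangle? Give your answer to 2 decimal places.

14256.35

Law of sines: sin Y = XZ·sin X/ZY ≈ 0.54312.
Since ZY ≥ XZ, only the acute value applies: ∠Y ≈ 32.90°.
Then ∠Z = 180° − ∠X − ∠Y ≈ 38.40°.
Law of sines gives YX = ZY·sin Z/sin X ≈ 185.55.
Area = ½·ZY·XZ·sin Z ≈ 14256.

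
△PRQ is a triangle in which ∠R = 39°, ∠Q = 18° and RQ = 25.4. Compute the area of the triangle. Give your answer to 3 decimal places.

The third angle is ∠P = 180° − ∠R − ∠Q = 123.00°.
Law of sines: QP = RQ·sin R/sin P ≈ 19.06.
Law of sines: PR = RQ·sin Q/sin P ≈ 9.3589.
Area = ½·RQ·QP·sin Q ≈ 74.8.

area ≈ 74.800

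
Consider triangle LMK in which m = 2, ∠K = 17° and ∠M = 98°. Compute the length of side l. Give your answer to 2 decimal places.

The third angle is ∠L = 180° − ∠M − ∠K = 65.00°.
Law of sines: l = m·sin L/sin M ≈ 1.8304.

1.83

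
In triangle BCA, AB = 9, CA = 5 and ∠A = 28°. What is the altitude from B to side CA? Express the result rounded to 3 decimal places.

h_B ≈ 4.225

By the law of cosines, BC² = CA² + AB² − 2·CA·AB·cos A = 26.535, so BC ≈ 5.1512.
Area = ½·CA·AB·sin A ≈ 10.563.
The altitude from B has length 2·area/CA ≈ 4.2252.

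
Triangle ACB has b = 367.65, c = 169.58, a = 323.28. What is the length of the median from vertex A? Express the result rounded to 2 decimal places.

Median from A: ½√(2·c² + 2·b² − a²) ≈ 236.29.

236.29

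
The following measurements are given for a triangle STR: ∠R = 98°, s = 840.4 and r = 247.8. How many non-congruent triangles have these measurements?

0

s·sin R = 840.4·sin(98°) ≈ 832.2.
Since ∠R is not acute, a triangle exists only if r > s; here r ≤ s, so there is no triangle.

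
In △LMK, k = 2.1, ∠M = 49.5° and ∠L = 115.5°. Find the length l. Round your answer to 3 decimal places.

7.323

The third angle is ∠K = 180° − ∠L − ∠M = 15.00°.
Law of sines: l = k·sin L/sin K ≈ 7.3234.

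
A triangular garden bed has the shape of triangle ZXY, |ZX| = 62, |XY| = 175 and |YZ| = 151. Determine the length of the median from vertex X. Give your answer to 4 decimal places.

m_X ≈ 107.3976

Median from X: ½√(2·|ZX|² + 2·|XY|² − |YZ|²) ≈ 107.4.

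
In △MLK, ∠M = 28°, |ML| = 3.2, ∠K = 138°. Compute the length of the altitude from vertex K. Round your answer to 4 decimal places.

The third angle is ∠L = 180° − ∠K − ∠M = 14.00°.
Law of sines: |LK| = |ML|·sin M/sin K ≈ 2.2452.
Law of sines: |KM| = |ML|·sin L/sin K ≈ 1.1569.
Area = ½·|ML|·|LK|·sin L ≈ 0.86905.
The altitude from K has length 2·area/|ML| ≈ 0.54315.

h_K ≈ 0.5432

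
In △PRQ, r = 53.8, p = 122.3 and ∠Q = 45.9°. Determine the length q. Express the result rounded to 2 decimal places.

By the law of cosines, q² = p² + r² − 2·p·r·cos Q = 8693.9, so q ≈ 93.241.

93.24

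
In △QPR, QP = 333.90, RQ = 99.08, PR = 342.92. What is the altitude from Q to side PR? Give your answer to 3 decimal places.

h_Q ≈ 96.322

Semiperimeter s = (342.92 + 99.08 + 333.9)/2 = 387.95.
Heron's formula: area = √(387.95·45.03·288.87·54.05) ≈ 16515.
The altitude from Q has length 2·area/PR ≈ 96.322.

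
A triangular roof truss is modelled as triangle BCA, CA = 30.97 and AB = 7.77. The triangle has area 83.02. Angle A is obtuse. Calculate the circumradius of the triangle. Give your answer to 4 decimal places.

26.8004

From area = ½·CA·AB·sin A, we get sin A = 2·area/(CA·AB) ≈ 0.69000.
Taking the obtuse solution, ∠A ≈ 136.37°.
Law of cosines then gives BC ≈ 36.985.
Circumradius = BC/(2 sin A) ≈ 26.8.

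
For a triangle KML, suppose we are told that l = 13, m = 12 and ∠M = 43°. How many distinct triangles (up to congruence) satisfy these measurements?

l·sin M = 13·sin(43°) ≈ 8.866.
Since l sin M < m < l (8.866 < 12 < 13), two triangles exist.

2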